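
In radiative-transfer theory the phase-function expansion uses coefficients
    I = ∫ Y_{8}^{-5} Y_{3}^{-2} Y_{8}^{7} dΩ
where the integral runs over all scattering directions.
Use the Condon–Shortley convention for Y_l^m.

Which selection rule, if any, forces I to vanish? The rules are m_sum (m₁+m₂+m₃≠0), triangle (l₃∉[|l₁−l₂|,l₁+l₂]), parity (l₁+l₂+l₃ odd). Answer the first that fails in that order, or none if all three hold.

m₁+m₂+m₃ = -5 − 2 + 7 = 0  ✓
triangle: |8−3|=5 ≤ l₃=8 ≤ 8+3=11  ✓
parity: l₁+l₂+l₃ = 19 is odd  ✗

parity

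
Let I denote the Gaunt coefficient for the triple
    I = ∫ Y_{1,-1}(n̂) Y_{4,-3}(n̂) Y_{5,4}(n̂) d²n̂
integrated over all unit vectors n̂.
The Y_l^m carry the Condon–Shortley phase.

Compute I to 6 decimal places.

Checks pass: Σm=0; 10 even; l₃=5∈[3,5].
(2·1+1)(2·4+1)(2·5+1) = 297
Δ: 0! 2! 8! / 11! → 1/495
sum: t=0:+1/576 = 1/576
3j²(1 4 5; 0 0 0) = Δ·Π!·Σ² = 5/99  (sign -1)
sum: t=0:+1/10080 = 1/10080
3j²(1 4 5; -1 -3 4) = Δ·Π!·Σ² = 4/55  (sign -1)
combine: 4πI² = 297·5/99·4/55 = 12/11
take √, sign +1: I = 0.29463840

0.294638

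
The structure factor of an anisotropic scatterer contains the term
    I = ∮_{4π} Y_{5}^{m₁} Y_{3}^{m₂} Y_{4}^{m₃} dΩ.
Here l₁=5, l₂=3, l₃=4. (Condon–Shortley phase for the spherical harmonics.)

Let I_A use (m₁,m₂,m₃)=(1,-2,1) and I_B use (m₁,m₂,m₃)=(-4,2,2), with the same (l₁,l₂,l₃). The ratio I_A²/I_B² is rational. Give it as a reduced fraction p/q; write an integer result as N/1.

Shared (l₁,l₂,l₃)=(5,3,4): N and (l;000)² cancel in I_A²/I_B².
A: Δ = 4!·6!·2!/13! = 1/180180; Racah Σ t=0..1: t=0:+1/1152 t=1:−1/432 = -5/3456; ⇒ 3j(5 3 4; 1 -2 1)² = 625/36036, sgn +1
B: Δ = 4!·6!·2!/13! = 1/180180; Racah Σ t=3..4: t=3:−1/8640 t=4:+1/2880 = 1/4320; ⇒ 3j(5 3 4; -4 2 2)² = 8/429, sgn +1
I_A²/I_B² = (625/36036)/(8/429) = 625/672

625/672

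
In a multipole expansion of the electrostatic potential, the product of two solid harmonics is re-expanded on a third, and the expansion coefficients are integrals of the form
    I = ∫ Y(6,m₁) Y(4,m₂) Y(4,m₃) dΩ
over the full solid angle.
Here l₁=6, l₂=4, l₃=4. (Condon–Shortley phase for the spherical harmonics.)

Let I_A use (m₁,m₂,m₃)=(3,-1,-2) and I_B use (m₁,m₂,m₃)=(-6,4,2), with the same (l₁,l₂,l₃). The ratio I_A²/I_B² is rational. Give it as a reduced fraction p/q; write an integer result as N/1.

35/88

l's match ⇒ only the (l;m) 3-j factors differ between A and B.
A: triangle coeff Δ(6,4,4) = 1/1261260; Σ_t [1,3]: t=1:−1/11520 t=2:+1/5760 t=3:−1/51840 = 7/103680; (3j)²=7/858 [(6 4 4; 3 -1 -2)], sign=+1
B: triangle coeff Δ(6,4,4) = 1/1261260; Σ_t [6,6]: t=6:+1/1036800 = 1/1036800; (3j)²=4/195 [(6 4 4; -6 4 2)], sign=+1
I_A²/I_B² = (7/858)/(4/195) = 35/88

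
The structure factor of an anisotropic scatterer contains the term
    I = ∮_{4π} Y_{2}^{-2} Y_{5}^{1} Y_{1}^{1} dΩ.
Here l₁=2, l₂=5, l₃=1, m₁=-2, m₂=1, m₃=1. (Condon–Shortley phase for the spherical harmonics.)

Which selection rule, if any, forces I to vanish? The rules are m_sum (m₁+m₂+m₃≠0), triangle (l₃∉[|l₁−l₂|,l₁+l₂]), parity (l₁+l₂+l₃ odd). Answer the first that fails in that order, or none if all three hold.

m₁+m₂+m₃ = -2 + 1 + 1 = 0  ✓
triangle: |2−5|=3 ≤ l₃=1 ≤ 2+5=7  ✗
parity: l₁+l₂+l₃ = 8 is even

triangle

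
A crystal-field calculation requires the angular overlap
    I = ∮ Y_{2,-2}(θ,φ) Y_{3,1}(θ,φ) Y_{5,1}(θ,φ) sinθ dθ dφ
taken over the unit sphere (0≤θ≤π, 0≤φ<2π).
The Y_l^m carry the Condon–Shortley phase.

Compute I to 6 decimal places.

m-sum 0 ✓  L=10 even ✓  1≤5≤5 ✓
Π(2lᵢ+1) = 5×7×11 = 385
triangle coeff Δ(2,3,5) = 1/2310
Σ_t [0,0]: t=0:+1/144 = 1/144
(3j)²=10/231 [(2 3 5; 0 0 0)], sign=-1
Σ_t [0,0]: t=0:+1/1152 = 1/1152
(3j)²=1/154 [(2 3 5; -2 1 1)], sign=+1
⇒ 4πI² = 25/231
I = (-1)√(25/231/(4π)) = -0.09280237

-0.092802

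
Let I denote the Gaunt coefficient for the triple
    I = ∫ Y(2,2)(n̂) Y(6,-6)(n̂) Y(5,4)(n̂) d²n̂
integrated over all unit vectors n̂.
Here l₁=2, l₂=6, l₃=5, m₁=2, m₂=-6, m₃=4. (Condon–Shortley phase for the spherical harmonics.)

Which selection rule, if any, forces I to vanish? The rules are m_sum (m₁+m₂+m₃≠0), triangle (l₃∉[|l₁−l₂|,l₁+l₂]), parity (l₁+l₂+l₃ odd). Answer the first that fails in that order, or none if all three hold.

parity

Σmᵢ = 0  ✓
l₃∈[|l₁−l₂|,l₁+l₂]=[4,8], have l₃=5  ✓
Σlᵢ = 13 ⇒ odd  ✗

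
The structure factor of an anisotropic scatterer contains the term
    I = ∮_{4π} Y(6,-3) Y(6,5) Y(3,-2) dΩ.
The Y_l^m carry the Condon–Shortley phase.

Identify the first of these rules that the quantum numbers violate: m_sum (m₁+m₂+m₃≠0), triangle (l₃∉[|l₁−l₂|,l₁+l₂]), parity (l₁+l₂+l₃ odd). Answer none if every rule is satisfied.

m₁+m₂+m₃ = -3 + 5 − 2 = 0  ✓
triangle: |6−6|=0 ≤ l₃=3 ≤ 6+6=12  ✓
parity: l₁+l₂+l₃ = 15 is odd  ✗

parity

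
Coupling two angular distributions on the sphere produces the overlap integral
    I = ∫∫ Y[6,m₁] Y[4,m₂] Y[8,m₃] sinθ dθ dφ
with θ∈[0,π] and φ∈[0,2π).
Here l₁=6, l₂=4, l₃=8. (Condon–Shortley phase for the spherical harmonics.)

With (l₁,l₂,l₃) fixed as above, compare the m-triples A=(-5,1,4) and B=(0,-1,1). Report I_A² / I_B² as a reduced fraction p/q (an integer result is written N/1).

34969/11025

l's match ⇒ only the (l;m) 3-j factors differ between A and B.
A: triangle coeff Δ(6,4,8) = 1/23279256; Σ_t [1,2]: t=1:−1/174182400 t=2:+1/26127360 = 17/522547200; (3j)²=935/62244 [(6 4 8; -5 1 4)], sign=+1
B: triangle coeff Δ(6,4,8) = 1/23279256; Σ_t [0,2]: t=0:+1/1244160 t=1:−1/691200 t=2:+1/4147200 = -1/2488320; (3j)²=875/184756 [(6 4 8; 0 -1 1)], sign=+1
I_A²/I_B² = (935/62244)/(875/184756) = 34969/11025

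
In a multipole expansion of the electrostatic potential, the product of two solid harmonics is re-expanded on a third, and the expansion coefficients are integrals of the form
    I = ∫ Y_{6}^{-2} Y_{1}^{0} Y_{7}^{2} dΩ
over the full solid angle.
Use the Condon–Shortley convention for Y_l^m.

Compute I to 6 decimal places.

0.234717

Rules hold: Σm=0, L=14 even, 5≤7≤7.
N = 13·3·15 = 585
Δ = 0!·12!·2!/15! = 1/1365
Racah Σ t=0..0: t=0:+1/518400 = 1/518400
⇒ 3j(6 1 7; 0 0 0)² = 7/195, sgn -1
Racah Σ t=0..0: t=0:+1/967680 = 1/967680
⇒ 3j(6 1 7; -2 0 2)² = 3/91, sgn -1
4πI² = N·(3j₀)²·(3jₘ)² = 9/13
I = +1·√(0.692308/4π) = 0.23471705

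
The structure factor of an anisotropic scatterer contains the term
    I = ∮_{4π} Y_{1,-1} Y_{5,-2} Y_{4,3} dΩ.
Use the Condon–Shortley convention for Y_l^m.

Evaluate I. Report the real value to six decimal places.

0.085055

m-sum 0 ✓  L=10 even ✓  4≤4≤6 ✓
Π(2lᵢ+1) = 3×11×9 = 297
triangle coeff Δ(1,5,4) = 1/495
Σ_t [1,1]: t=1:−1/576 = -1/576
(3j)²=5/99 [(1 5 4; 0 0 0)], sign=-1
Σ_t [2,2]: t=2:+1/10080 = 1/10080
(3j)²=1/165 [(1 5 4; -1 -2 3)], sign=-1
⇒ 4πI² = 1/11
I = (+1)√(1/11/(4π)) = 0.08505478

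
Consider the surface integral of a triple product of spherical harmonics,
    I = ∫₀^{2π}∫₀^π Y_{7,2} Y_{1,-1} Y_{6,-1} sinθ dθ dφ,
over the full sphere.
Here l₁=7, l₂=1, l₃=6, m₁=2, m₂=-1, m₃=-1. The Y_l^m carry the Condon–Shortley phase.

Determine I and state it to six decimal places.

Rules hold: Σm=0, L=14 even, 6≤6≤8.
N = 15·3·13 = 585
Δ = 2!·12!·0!/15! = 1/1365
Racah Σ t=1..1: t=1:−1/518400 = -1/518400
⇒ 3j(7 1 6; 0 0 0)² = 7/195, sgn -1
Racah Σ t=0..0: t=0:+1/1209600 = 1/1209600
⇒ 3j(7 1 6; 2 -1 -1)² = 12/455, sgn -1
4πI² = N·(3j₀)²·(3jₘ)² = 36/65
I = +1·√(0.553846/4π) = 0.20993732

0.209937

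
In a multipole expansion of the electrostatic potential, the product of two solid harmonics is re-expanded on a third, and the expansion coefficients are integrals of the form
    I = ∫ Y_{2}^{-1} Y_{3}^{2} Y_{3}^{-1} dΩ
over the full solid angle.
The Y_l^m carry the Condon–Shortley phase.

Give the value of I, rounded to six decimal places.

0.162868

m-sum 0 ✓  L=8 even ✓  1≤3≤5 ✓
Π(2lᵢ+1) = 5×7×7 = 245
triangle coeff Δ(2,3,3) = 1/3780
Σ_t [0,2]: t=0:+1/24 t=1:−1/4 t=2:+1/24 = -1/6
(3j)²=4/105 [(2 3 3; 0 0 0)], sign=+1
Σ_t [1,2]: t=1:−1/48 t=2:+1/12 = 1/16
(3j)²=1/28 [(2 3 3; -1 2 -1)], sign=+1
⇒ 4πI² = 1/3
I = (+1)√(1/3/(4π)) = 0.16286750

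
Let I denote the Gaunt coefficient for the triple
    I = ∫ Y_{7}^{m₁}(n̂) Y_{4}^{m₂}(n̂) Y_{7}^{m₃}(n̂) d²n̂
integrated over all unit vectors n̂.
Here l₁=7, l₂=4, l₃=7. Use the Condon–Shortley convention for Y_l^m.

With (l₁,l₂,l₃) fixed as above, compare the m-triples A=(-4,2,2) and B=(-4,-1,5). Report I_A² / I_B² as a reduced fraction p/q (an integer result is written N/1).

Shared (l₁,l₂,l₃)=(7,4,7): N and (l;000)² cancel in I_A²/I_B².
A: Δ = 4!·10!·4!/19! = 1/58198140; Racah Σ t=2..4: t=2:+1/34836480 t=3:−1/2903040 t=4:+1/2903040 = 1/34836480; ⇒ 3j(7 4 7; -4 2 2)² = 25/117572, sgn -1
B: Δ = 4!·10!·4!/19! = 1/58198140; Racah Σ t=1..3: t=1:−1/87091200 t=2:+1/8709120 t=3:−1/11612160 = 1/58060800; ⇒ 3j(7 4 7; -4 -1 5)² = 99/117572, sgn +1
I_A²/I_B² = (25/117572)/(99/117572) = 25/99

25/99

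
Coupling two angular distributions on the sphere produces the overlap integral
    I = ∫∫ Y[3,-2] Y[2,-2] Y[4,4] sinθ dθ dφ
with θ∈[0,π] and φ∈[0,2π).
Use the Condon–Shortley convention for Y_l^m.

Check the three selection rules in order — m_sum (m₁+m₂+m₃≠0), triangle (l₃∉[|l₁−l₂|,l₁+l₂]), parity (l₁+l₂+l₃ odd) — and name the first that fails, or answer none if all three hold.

parity

Σmᵢ = 0  ✓
l₃∈[|l₁−l₂|,l₁+l₂]=[1,5], have l₃=4  ✓
Σlᵢ = 9 ⇒ odd  ✗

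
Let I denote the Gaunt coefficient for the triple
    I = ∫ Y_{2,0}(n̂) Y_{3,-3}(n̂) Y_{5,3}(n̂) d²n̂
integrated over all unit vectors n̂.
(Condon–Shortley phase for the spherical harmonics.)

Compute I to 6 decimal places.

m-sum 0 ✓  L=10 even ✓  1≤5≤5 ✓
Π(2lᵢ+1) = 5×7×11 = 385
triangle coeff Δ(2,3,5) = 1/2310
Σ_t [0,0]: t=0:+1/144 = 1/144
(3j)²=10/231 [(2 3 5; 0 0 0)], sign=-1
Σ_t [0,0]: t=0:+1/2880 = 1/2880
(3j)²=2/165 [(2 3 5; 0 -3 3)], sign=+1
⇒ 4πI² = 20/99
I = (-1)√(20/99/(4π)) = -0.12679218

-0.126792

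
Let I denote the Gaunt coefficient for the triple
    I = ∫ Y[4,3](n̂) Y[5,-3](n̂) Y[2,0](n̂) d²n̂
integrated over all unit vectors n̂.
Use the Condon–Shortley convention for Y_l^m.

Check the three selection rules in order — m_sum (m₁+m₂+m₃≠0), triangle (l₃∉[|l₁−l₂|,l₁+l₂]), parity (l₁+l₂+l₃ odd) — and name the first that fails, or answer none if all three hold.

parity

azimuthal sum: 3 − 3 + 0 = 0  ✓
1 ≤ 2 ≤ 9 (triangle on l)  ✓
L = 4 + 5 + 2 = 11 (odd)  ✗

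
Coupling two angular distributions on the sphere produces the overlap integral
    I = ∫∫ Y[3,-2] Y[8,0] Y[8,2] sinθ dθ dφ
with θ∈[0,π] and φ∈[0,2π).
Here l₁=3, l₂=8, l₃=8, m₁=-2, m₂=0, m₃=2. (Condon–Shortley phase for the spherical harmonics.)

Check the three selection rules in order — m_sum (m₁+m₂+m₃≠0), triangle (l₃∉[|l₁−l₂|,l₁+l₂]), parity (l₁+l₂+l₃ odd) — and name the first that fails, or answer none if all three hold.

parity

Σmᵢ = 0  ✓
l₃∈[|l₁−l₂|,l₁+l₂]=[5,11], have l₃=8  ✓
Σlᵢ = 19 ⇒ odd  ✗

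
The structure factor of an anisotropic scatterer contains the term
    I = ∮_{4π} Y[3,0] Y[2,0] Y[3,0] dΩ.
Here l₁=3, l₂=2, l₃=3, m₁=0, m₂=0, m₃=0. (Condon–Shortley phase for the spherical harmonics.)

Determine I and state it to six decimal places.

Checks pass: Σm=0; 8 even; l₃=3∈[1,5].
(2·3+1)(2·2+1)(2·3+1) = 245
Δ: 2! 4! 2! / 9! → 1/3780
sum: t=0:+1/24 t=1:−1/4 t=2:+1/24 = -1/6
3j²(3 2 3; 0 0 0) = Δ·Π!·Σ² = 4/105  (sign +1)
(m-triple is (0,0,0) — same symbol as above.)
combine: 4πI² = 245·4/105·4/105 = 16/45
take √, sign +1: I = 0.16820883

0.168209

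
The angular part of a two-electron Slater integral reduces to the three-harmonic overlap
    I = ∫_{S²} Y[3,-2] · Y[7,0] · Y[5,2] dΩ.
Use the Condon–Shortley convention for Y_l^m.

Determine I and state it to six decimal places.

0.000000

L=15 odd ⇒ parity kills the (l;000) factor ⇒ I = 0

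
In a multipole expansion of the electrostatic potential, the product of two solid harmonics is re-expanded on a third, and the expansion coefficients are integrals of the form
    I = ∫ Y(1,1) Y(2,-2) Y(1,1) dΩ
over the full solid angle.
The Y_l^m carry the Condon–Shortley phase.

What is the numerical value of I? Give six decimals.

m-sum 0 ✓  L=4 even ✓  1≤1≤3 ✓
Π(2lᵢ+1) = 3×5×3 = 45
triangle coeff Δ(1,2,1) = 1/30
Σ_t [1,1]: t=1:−1/1 = -1/1
(3j)²=2/15 [(1 2 1; 0 0 0)], sign=+1
Σ_t [0,0]: t=0:+1/4 = 1/4
(3j)²=1/5 [(1 2 1; 1 -2 1)], sign=+1
⇒ 4πI² = 6/5
I = (+1)√(6/5/(4π)) = 0.30901936

0.309019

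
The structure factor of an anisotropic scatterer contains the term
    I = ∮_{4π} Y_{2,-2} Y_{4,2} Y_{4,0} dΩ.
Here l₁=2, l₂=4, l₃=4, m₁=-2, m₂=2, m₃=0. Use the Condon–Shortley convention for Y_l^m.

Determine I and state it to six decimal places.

-0.190365

Checks pass: Σm=0; 10 even; l₃=4∈[2,6].
(2·2+1)(2·4+1)(2·4+1) = 405
Δ: 2! 2! 6! / 11! → 1/13860
sum: t=0:+1/192 t=1:−1/36 t=2:+1/192 = -5/288
3j²(2 4 4; 0 0 0) = Δ·Π!·Σ² = 20/693  (sign -1)
sum: t=2:+1/192 = 1/192
3j²(2 4 4; -2 2 0) = Δ·Π!·Σ² = 3/77  (sign +1)
combine: 4πI² = 405·20/693·3/77 = 2700/5929
take √, sign -1: I = -0.19036462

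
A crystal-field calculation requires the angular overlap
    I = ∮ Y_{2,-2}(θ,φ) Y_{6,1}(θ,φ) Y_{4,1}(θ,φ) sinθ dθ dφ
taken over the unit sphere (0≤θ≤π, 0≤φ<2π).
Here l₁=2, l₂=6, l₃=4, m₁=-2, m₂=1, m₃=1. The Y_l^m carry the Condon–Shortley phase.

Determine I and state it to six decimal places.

m-sum 0 ✓  L=12 even ✓  4≤4≤8 ✓
Π(2lᵢ+1) = 5×13×9 = 585
triangle coeff Δ(2,6,4) = 1/6435
Σ_t [2,2]: t=2:+1/2304 = 1/2304
(3j)²=5/143 [(2 6 4; 0 0 0)], sign=+1
Σ_t [4,4]: t=4:+1/17280 = 1/17280
(3j)²=7/1287 [(2 6 4; -2 1 1)], sign=-1
⇒ 4πI² = 175/1573
I = (-1)√(175/1573/(4π)) = -0.09409136

-0.094091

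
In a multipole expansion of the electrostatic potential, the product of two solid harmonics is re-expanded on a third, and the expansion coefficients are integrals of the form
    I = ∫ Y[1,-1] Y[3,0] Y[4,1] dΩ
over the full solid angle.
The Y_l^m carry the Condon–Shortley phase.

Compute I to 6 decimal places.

m-sum 0 ✓  L=8 even ✓  2≤4≤4 ✓
Π(2lᵢ+1) = 3×7×9 = 189
triangle coeff Δ(1,3,4) = 1/252
Σ_t [0,0]: t=0:+1/36 = 1/36
(3j)²=4/63 [(1 3 4; 0 0 0)], sign=+1
Σ_t [0,0]: t=0:+1/72 = 1/72
(3j)²=5/126 [(1 3 4; -1 0 1)], sign=-1
⇒ 4πI² = 10/21
I = (-1)√(10/21/(4π)) = -0.19466390

-0.194664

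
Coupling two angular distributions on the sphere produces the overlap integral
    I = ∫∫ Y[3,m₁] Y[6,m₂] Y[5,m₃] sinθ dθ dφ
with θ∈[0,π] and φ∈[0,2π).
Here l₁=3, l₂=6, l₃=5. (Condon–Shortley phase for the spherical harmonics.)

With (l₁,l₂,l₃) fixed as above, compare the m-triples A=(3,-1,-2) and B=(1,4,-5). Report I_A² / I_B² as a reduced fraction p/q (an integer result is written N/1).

l's match ⇒ only the (l;m) 3-j factors differ between A and B.
A: triangle coeff Δ(3,6,5) = 1/675675; Σ_t [0,0]: t=0:+1/34560 = 1/34560; (3j)²=7/429 [(3 6 5; 3 -1 -2)], sign=-1
B: triangle coeff Δ(3,6,5) = 1/675675; Σ_t [2,2]: t=2:+1/322560 = 1/322560; (3j)²=18/1001 [(3 6 5; 1 4 -5)], sign=+1
I_A²/I_B² = (7/429)/(18/1001) = 49/54

49/54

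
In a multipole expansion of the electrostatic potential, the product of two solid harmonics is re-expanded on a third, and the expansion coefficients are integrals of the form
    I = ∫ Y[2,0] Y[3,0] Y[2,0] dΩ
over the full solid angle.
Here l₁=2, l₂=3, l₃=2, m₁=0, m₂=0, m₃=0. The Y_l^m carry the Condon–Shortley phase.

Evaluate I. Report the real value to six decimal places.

L=7 odd ⇒ parity kills the (l;000) factor ⇒ I = 0

0.000000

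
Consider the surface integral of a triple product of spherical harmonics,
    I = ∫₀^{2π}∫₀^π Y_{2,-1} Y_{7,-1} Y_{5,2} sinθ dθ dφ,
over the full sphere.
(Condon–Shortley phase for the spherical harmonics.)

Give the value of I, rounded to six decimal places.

Rules hold: Σm=0, L=14 even, 5≤5≤9.
N = 5·15·11 = 825
Δ = 4!·0!·10!/15! = 1/15015
Racah Σ t=2..2: t=2:+1/57600 = 1/57600
⇒ 3j(2 7 5; 0 0 0)² = 21/715, sgn -1
Racah Σ t=3..3: t=3:−1/181440 = -1/181440
⇒ 3j(2 7 5; -1 -1 2)² = 32/3003, sgn +1
4πI² = N·(3j₀)²·(3jₘ)² = 480/1859
I = -1·√(0.258203/4π) = -0.14334284

-0.143343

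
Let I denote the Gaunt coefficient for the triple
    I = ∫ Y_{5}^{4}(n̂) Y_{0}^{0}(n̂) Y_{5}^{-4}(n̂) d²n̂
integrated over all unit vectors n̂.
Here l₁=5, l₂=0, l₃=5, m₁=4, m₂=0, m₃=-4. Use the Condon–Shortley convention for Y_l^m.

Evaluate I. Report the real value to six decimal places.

Rules hold: Σm=0, L=10 even, 5≤5≤5.
N = 11·1·11 = 121
Δ = 0!·10!·0!/11! = 1/11
Racah Σ t=0..0: t=0:+1/14400 = 1/14400
⇒ 3j(5 0 5; 0 0 0)² = 1/11, sgn -1
Racah Σ t=0..0: t=0:+1/362880 = 1/362880
⇒ 3j(5 0 5; 4 0 -4)² = 1/11, sgn -1
4πI² = N·(3j₀)²·(3jₘ)² = 1/1
I = +1·√(1/4π) = 0.28209479

0.282095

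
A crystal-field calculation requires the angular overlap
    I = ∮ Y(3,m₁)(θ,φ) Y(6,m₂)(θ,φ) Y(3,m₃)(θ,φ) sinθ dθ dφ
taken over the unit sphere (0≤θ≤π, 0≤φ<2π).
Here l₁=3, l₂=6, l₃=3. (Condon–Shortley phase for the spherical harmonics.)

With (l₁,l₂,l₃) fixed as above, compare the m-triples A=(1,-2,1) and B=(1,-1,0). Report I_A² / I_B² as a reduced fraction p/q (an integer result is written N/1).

Same 3,6,3: normalisation and zero-m 3j drop out of the ratio.
A: Δ: 6! 0! 6! / 13! → 1/12012; sum: t=2:+1/2304 = 1/2304; 3j²(3 6 3; 1 -2 1) = Δ·Π!·Σ² = 5/143  (sign +1)
B: Δ: 6! 0! 6! / 13! → 1/12012; sum: t=2:+1/1728 = 1/1728; 3j²(3 6 3; 1 -1 0) = Δ·Π!·Σ² = 25/858  (sign -1)
I_A²/I_B² = (5/143)/(25/858) = 6/5

6/5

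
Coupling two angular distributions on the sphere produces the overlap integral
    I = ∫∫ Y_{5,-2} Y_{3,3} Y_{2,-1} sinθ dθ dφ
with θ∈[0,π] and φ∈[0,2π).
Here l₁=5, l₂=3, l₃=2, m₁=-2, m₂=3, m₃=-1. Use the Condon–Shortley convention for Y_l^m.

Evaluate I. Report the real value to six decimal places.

m-sum 0 ✓  L=10 even ✓  2≤2≤8 ✓
Π(2lᵢ+1) = 11×7×5 = 385
triangle coeff Δ(5,3,2) = 1/2310
Σ_t [3,3]: t=3:−1/144 = -1/144
(3j)²=10/231 [(5 3 2; 0 0 0)], sign=-1
Σ_t [6,6]: t=6:+1/4320 = 1/4320
(3j)²=1/330 [(5 3 2; -2 3 -1)], sign=-1
⇒ 4πI² = 5/99
I = (+1)√(5/99/(4π)) = 0.06339609

0.063396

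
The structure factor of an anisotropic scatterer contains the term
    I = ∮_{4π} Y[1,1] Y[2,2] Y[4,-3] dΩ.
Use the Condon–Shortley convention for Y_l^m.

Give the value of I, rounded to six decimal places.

triangle: need 1≤l₃≤3, have 4; I=0

0.000000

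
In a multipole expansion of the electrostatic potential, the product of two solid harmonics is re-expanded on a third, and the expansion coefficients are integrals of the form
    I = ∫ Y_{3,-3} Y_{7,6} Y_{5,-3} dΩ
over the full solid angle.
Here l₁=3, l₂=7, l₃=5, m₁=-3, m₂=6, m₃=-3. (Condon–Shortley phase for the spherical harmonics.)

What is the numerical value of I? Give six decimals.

0.000000

Σlᵢ=15 odd — θ-integrand is odd under cosθ→−cosθ; I=0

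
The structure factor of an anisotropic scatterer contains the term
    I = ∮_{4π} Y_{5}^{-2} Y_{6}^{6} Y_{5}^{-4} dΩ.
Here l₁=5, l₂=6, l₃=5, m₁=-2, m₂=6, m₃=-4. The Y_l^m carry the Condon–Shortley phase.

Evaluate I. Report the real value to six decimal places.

-0.161540

Rules hold: Σm=0, L=16 even, 1≤5≤11.
N = 11·13·11 = 1573
Δ = 6!·4!·6!/17! = 1/28588560
Racah Σ t=1..5: t=1:−1/345600 t=2:+1/13824 t=3:−1/5184 t=4:+1/13824 t=5:−1/345600 = -7/129600
⇒ 3j(5 6 5; 0 0 0)² = 80/7293, sgn +1
Racah Σ t=6..6: t=6:+1/3110400 = 1/3110400
⇒ 3j(5 6 5; -2 6 -4)² = 21/1105, sgn -1
4πI² = N·(3j₀)²·(3jₘ)² = 1232/3757
I = -1·√(0.327921/4π) = -0.16153991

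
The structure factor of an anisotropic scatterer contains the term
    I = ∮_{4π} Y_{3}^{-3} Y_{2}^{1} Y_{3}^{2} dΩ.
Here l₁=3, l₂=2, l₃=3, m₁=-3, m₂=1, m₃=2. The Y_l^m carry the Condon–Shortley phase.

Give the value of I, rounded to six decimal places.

-0.210261

Rules hold: Σm=0, L=8 even, 1≤3≤5.
N = 7·5·7 = 245
Δ = 2!·4!·2!/9! = 1/3780
Racah Σ t=0..2: t=0:+1/24 t=1:−1/4 t=2:+1/24 = -1/6
⇒ 3j(3 2 3; 0 0 0)² = 4/105, sgn +1
Racah Σ t=2..2: t=2:+1/48 = 1/48
⇒ 3j(3 2 3; -3 1 2)² = 5/84, sgn -1
4πI² = N·(3j₀)²·(3jₘ)² = 5/9
I = -1·√(0.555556/4π) = -0.21026104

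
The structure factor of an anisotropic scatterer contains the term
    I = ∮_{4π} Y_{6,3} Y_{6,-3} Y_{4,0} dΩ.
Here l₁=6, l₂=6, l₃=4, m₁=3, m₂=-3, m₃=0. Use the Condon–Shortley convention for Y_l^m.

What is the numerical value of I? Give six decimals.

Checks pass: Σm=0; 16 even; l₃=4∈[0,12].
(2·6+1)(2·6+1)(2·4+1) = 1521
Δ: 8! 4! 4! / 17! → 1/15315300
sum: t=2:+1/829440 t=3:−1/25920 t=4:+1/9216 t=5:−1/25920 t=6:+1/829440 = 7/207360
3j²(6 6 4; 0 0 0) = Δ·Π!·Σ² = 28/2431  (sign +1)
sum: t=0:+1/1451520 t=1:−1/80640 t=2:+1/51840 t=3:−1/414720 = 1/193536
3j²(6 6 4; 3 -3 0) = Δ·Π!·Σ² = 81/17017  (sign +1)
combine: 4πI² = 1521·28/2431·81/17017 = 2916/34969
take √, sign +1: I = 0.08146053

0.081461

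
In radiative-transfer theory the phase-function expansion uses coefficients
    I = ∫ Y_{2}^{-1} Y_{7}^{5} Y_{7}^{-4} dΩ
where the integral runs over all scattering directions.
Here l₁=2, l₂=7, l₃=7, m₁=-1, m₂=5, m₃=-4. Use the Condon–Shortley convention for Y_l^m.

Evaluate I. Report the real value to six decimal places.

-0.188767

Rules hold: Σm=0, L=16 even, 5≤7≤9.
N = 5·15·15 = 1125
Δ = 2!·2!·12!/17! = 1/185640
Racah Σ t=0..2: t=0:+1/2419200 t=1:−1/518400 t=2:+1/2419200 = -1/907200
⇒ 3j(2 7 7; 0 0 0)² = 56/3315, sgn +1
Racah Σ t=1..2: t=1:−1/79833600 t=2:+1/14515200 = 1/17740800
⇒ 3j(2 7 7; -1 5 -4)² = 729/30940, sgn -1
4πI² = N·(3j₀)²·(3jₘ)² = 21870/48841
I = -1·√(0.44778/4π) = -0.18876748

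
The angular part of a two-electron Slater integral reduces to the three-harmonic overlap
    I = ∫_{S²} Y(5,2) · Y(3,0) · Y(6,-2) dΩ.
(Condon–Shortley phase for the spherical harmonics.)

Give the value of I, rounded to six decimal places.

0.058844

m-sum 0 ✓  L=14 even ✓  2≤6≤8 ✓
Π(2lᵢ+1) = 11×7×13 = 1001
triangle coeff Δ(5,3,6) = 1/675675
Σ_t [0,2]: t=0:+1/8640 t=1:−1/2304 t=2:+1/8640 = -7/34560
(3j)²=7/429 [(5 3 6; 0 0 0)], sign=-1
Σ_t [0,2]: t=0:+1/8640 t=1:−1/5760 t=2:+1/60480 = -1/24192
(3j)²=8/3003 [(5 3 6; 2 0 -2)], sign=-1
⇒ 4πI² = 56/1287
I = (+1)√(56/1287/(4π)) = 0.05884368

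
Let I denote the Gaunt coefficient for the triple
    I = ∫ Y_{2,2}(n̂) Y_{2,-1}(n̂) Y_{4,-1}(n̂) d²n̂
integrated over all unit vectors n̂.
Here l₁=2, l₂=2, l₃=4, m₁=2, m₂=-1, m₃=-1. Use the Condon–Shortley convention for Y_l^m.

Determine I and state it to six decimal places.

m-sum 0 ✓  L=8 even ✓  0≤4≤4 ✓
Π(2lᵢ+1) = 5×5×9 = 225
triangle coeff Δ(2,2,4) = 1/630
Σ_t [0,0]: t=0:+1/16 = 1/16
(3j)²=2/35 [(2 2 4; 0 0 0)], sign=+1
Σ_t [0,0]: t=0:+1/144 = 1/144
(3j)²=1/126 [(2 2 4; 2 -1 -1)], sign=-1
⇒ 4πI² = 5/49
I = (-1)√(5/49/(4π)) = -0.09011188

-0.090112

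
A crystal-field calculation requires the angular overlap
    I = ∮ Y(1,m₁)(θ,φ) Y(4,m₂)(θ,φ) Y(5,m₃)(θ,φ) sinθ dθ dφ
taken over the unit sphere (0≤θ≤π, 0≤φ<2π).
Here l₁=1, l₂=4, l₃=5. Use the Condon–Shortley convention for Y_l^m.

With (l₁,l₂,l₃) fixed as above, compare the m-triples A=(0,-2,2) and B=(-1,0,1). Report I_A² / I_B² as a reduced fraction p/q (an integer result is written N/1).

7/5

Shared (l₁,l₂,l₃)=(1,4,5): N and (l;000)² cancel in I_A²/I_B².
A: Δ = 0!·2!·8!/11! = 1/495; Racah Σ t=0..0: t=0:+1/1440 = 1/1440; ⇒ 3j(1 4 5; 0 -2 2)² = 7/165, sgn -1
B: Δ = 0!·2!·8!/11! = 1/495; Racah Σ t=0..0: t=0:+1/1152 = 1/1152; ⇒ 3j(1 4 5; -1 0 1)² = 1/33, sgn +1
I_A²/I_B² = (7/165)/(1/33) = 7/5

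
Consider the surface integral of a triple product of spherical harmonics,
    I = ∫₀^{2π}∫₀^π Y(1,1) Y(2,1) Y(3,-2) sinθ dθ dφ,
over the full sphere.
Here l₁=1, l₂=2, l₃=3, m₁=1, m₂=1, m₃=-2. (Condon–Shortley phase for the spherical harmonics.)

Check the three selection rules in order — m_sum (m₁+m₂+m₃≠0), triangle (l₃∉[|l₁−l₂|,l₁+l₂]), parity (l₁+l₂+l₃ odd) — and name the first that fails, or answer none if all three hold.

m₁+m₂+m₃ = 1 + 1 − 2 = 0  ✓
triangle: |1−2|=1 ≤ l₃=3 ≤ 1+2=3  ✓
parity: l₁+l₂+l₃ = 6 is even  ✓

none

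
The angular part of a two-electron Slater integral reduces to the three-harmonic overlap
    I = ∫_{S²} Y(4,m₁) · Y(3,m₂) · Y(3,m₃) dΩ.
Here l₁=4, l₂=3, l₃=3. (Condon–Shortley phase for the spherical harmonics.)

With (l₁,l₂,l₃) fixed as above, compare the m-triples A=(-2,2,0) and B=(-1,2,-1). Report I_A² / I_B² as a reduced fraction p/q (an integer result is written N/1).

Shared (l₁,l₂,l₃)=(4,3,3): N and (l;000)² cancel in I_A²/I_B².
A: Δ = 4!·4!·2!/11! = 1/34650; Racah Σ t=3..4: t=3:−1/72 t=4:+1/96 = -1/288; ⇒ 3j(4 3 3; -2 2 0)² = 1/462, sgn +1
B: Δ = 4!·4!·2!/11! = 1/34650; Racah Σ t=3..4: t=3:−1/48 t=4:+1/144 = -1/72; ⇒ 3j(4 3 3; -1 2 -1)² = 16/693, sgn -1
I_A²/I_B² = (1/462)/(16/693) = 3/32

3/32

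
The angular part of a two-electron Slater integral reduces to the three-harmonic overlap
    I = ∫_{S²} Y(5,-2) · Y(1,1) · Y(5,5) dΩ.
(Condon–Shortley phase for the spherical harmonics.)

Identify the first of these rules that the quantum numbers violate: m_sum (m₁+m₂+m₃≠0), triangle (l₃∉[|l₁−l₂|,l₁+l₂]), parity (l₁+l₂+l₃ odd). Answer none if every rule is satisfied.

m_sum

azimuthal sum: -2 + 1 + 5 = 4  ✗
4 ≤ 5 ≤ 6 (triangle on l)
L = 5 + 1 + 5 = 11 (odd)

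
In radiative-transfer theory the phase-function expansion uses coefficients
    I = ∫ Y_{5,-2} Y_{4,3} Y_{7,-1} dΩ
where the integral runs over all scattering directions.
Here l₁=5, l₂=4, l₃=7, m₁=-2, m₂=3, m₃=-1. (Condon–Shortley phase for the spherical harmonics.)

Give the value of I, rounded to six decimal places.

0.159382

m-sum 0 ✓  L=16 even ✓  1≤7≤9 ✓
Π(2lᵢ+1) = 11×9×15 = 1485
triangle coeff Δ(5,4,7) = 1/6126120
Σ_t [0,2]: t=0:+1/69120 t=1:−1/20736 t=2:+1/69120 = -1/51840
(3j)²=280/21879 [(5 4 7; 0 0 0)], sign=+1
Σ_t [1,2]: t=1:−1/1036800 t=2:+1/172800 = 1/207360
(3j)²=245/14586 [(5 4 7; -2 3 -1)], sign=+1
⇒ 4πI² = 171500/537251
I = (+1)√(171500/537251/(4π)) = 0.15938172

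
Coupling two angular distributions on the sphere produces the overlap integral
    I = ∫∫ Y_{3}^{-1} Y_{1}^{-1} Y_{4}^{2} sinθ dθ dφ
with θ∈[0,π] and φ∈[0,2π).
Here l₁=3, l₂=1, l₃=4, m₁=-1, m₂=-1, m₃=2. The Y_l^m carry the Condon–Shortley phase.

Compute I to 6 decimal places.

0.238414

Checks pass: Σm=0; 8 even; l₃=4∈[2,4].
(2·3+1)(2·1+1)(2·4+1) = 189
Δ: 0! 6! 2! / 9! → 1/252
sum: t=0:+1/36 = 1/36
3j²(3 1 4; 0 0 0) = Δ·Π!·Σ² = 4/63  (sign +1)
sum: t=0:+1/96 = 1/96
3j²(3 1 4; -1 -1 2) = Δ·Π!·Σ² = 5/84  (sign +1)
combine: 4πI² = 189·4/63·5/84 = 5/7
take √, sign +1: I = 0.23841361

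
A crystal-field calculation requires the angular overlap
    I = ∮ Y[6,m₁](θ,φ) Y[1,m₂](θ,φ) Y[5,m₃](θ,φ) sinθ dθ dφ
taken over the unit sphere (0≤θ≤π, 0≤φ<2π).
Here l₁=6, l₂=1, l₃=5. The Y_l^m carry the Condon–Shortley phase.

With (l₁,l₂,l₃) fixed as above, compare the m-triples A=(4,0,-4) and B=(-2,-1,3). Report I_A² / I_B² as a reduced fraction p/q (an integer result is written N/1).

10/3

Same 6,1,5: normalisation and zero-m 3j drop out of the ratio.
A: Δ: 2! 10! 0! / 13! → 1/858; sum: t=1:−1/362880 = -1/362880; 3j²(6 1 5; 4 0 -4) = Δ·Π!·Σ² = 10/429  (sign +1)
B: Δ: 2! 10! 0! / 13! → 1/858; sum: t=0:+1/161280 = 1/161280; 3j²(6 1 5; -2 -1 3) = Δ·Π!·Σ² = 1/143  (sign +1)
I_A²/I_B² = (10/429)/(1/143) = 10/3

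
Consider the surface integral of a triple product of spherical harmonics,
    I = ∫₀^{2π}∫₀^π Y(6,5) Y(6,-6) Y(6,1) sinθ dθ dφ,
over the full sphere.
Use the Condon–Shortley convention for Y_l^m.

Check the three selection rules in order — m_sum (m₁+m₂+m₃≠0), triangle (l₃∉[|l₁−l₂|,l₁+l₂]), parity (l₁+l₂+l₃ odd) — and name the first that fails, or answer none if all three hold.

m₁+m₂+m₃ = 5 − 6 + 1 = 0  ✓
triangle: |6−6|=0 ≤ l₃=6 ≤ 6+6=12  ✓
parity: l₁+l₂+l₃ = 18 is even  ✓

none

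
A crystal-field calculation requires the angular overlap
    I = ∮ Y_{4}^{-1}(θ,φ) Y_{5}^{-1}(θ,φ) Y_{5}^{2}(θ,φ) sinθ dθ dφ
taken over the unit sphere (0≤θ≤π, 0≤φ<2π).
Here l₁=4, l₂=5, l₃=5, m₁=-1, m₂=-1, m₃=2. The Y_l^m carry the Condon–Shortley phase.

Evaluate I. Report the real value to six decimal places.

0.128377

m-sum 0 ✓  L=14 even ✓  1≤5≤9 ✓
Π(2lᵢ+1) = 9×11×11 = 1089
triangle coeff Δ(4,5,5) = 1/3153150
Σ_t [0,4]: t=0:+1/69120 t=1:−1/1728 t=2:+1/576 t=3:−1/1728 t=4:+1/69120 = 7/11520
(3j)²=2/143 [(4 5 5; 0 0 0)], sign=-1
Σ_t [1,4]: t=1:−1/5184 t=2:+1/1152 t=3:−1/2880 t=4:+1/103680 = 7/20736
(3j)²=35/2574 [(4 5 5; -1 -1 2)], sign=-1
⇒ 4πI² = 35/169
I = (+1)√(35/169/(4π)) = 0.12837656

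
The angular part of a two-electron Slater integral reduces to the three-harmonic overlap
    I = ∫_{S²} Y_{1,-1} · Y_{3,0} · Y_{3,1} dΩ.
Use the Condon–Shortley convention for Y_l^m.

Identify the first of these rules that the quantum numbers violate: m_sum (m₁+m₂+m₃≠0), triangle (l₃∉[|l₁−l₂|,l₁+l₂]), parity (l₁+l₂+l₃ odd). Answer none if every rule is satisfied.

parity

m₁+m₂+m₃ = -1 + 0 + 1 = 0  ✓
triangle: |1−3|=2 ≤ l₃=3 ≤ 1+3=4  ✓
parity: l₁+l₂+l₃ = 7 is odd  ✗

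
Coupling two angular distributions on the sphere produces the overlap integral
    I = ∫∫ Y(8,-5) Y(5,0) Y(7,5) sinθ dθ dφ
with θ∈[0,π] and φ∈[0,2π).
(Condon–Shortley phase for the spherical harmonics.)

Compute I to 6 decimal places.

m-sum 0 ✓  L=20 even ✓  3≤7≤13 ✓
Π(2lᵢ+1) = 17×11×15 = 2805
triangle coeff Δ(8,5,7) = 1/814773960
Σ_t [1,5]: t=1:−1/87091200 t=2:+1/4976640 t=3:−1/2073600 t=4:+1/4976640 t=5:−1/87091200 = -1/9676800
(3j)²=360/46189 [(8 5 7; 0 0 0)], sign=+1
Σ_t [3,5]: t=3:−1/522547200 t=4:+1/104509440 t=5:−1/232243200 = 1/298598400
(3j)²=55/7752 [(8 5 7; -5 0 5)], sign=+1
⇒ 4πI² = 12375/79781
I = (+1)√(12375/79781/(4π)) = 0.11110099

0.111101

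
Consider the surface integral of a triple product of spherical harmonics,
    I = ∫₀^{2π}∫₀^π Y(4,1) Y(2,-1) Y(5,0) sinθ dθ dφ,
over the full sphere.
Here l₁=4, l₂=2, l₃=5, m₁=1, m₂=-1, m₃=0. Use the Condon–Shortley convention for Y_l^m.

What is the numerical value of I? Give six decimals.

Σlᵢ=11 odd — θ-integrand is odd under cosθ→−cosθ; I=0

0.000000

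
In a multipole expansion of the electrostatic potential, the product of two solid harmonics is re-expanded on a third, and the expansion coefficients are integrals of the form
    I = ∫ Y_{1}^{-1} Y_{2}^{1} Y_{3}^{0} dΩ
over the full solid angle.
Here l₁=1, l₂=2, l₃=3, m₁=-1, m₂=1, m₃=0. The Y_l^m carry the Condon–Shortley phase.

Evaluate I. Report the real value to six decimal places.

Rules hold: Σm=0, L=6 even, 1≤3≤3.
N = 3·5·7 = 105
Δ = 0!·2!·4!/7! = 1/105
Racah Σ t=0..0: t=0:+1/4 = 1/4
⇒ 3j(1 2 3; 0 0 0)² = 3/35, sgn -1
Racah Σ t=0..0: t=0:+1/12 = 1/12
⇒ 3j(1 2 3; -1 1 0)² = 1/35, sgn -1
4πI² = N·(3j₀)²·(3jₘ)² = 9/35
I = +1·√(0.257143/4π) = 0.14304817

0.143048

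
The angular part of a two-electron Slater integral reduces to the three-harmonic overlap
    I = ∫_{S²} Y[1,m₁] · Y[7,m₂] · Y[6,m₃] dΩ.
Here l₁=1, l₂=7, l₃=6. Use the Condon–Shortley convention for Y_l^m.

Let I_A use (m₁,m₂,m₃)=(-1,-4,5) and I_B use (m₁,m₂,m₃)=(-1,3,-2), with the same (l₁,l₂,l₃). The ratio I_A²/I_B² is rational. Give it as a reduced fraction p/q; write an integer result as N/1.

1/15

Shared (l₁,l₂,l₃)=(1,7,6): N and (l;000)² cancel in I_A²/I_B².
A: Δ = 2!·0!·12!/15! = 1/1365; Racah Σ t=2..2: t=2:+1/79833600 = 1/79833600; ⇒ 3j(1 7 6; -1 -4 5)² = 1/455, sgn -1
B: Δ = 2!·0!·12!/15! = 1/1365; Racah Σ t=2..2: t=2:+1/1935360 = 1/1935360; ⇒ 3j(1 7 6; -1 3 -2)² = 3/91, sgn +1
I_A²/I_B² = (1/455)/(3/91) = 1/15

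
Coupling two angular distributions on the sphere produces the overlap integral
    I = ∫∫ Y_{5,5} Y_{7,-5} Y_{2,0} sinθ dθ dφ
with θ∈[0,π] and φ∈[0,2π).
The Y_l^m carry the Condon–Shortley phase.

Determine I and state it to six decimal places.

Rules hold: Σm=0, L=14 even, 2≤2≤12.
N = 11·15·5 = 825
Δ = 10!·0!·4!/15! = 1/15015
Racah Σ t=5..5: t=5:−1/57600 = -1/57600
⇒ 3j(5 7 2; 0 0 0)² = 21/715, sgn -1
Racah Σ t=0..0: t=0:+1/14515200 = 1/14515200
⇒ 3j(5 7 2; 5 -5 0)² = 2/455, sgn +1
4πI² = N·(3j₀)²·(3jₘ)² = 18/169
I = -1·√(0.106509/4π) = -0.09206360

-0.092064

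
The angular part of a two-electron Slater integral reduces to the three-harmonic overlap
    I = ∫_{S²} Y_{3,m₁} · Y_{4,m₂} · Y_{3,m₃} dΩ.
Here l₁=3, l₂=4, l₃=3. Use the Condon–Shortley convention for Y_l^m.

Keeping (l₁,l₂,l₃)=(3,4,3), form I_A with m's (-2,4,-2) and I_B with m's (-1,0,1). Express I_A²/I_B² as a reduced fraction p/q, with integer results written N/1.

70/1

Shared (l₁,l₂,l₃)=(3,4,3): N and (l;000)² cancel in I_A²/I_B².
A: Δ = 4!·2!·4!/11! = 1/34650; Racah Σ t=4..4: t=4:+1/576 = 1/576; ⇒ 3j(3 4 3; -2 4 -2)² = 5/99, sgn -1
B: Δ = 4!·2!·4!/11! = 1/34650; Racah Σ t=2..4: t=2:+1/32 t=3:−1/36 t=4:+1/1152 = 5/1152; ⇒ 3j(3 4 3; -1 0 1)² = 1/1386, sgn +1
I_A²/I_B² = (5/99)/(1/1386) = 70/1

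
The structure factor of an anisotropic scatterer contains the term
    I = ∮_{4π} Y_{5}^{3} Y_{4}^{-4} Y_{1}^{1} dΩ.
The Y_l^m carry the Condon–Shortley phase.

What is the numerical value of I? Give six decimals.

m-sum 0 ✓  L=10 even ✓  1≤1≤9 ✓
Π(2lᵢ+1) = 11×9×3 = 297
triangle coeff Δ(5,4,1) = 1/495
Σ_t [4,4]: t=4:+1/576 = 1/576
(3j)²=5/99 [(5 4 1; 0 0 0)], sign=-1
Σ_t [0,0]: t=0:+1/80640 = 1/80640
(3j)²=1/495 [(5 4 1; 3 -4 1)], sign=+1
⇒ 4πI² = 1/33
I = (-1)√(1/33/(4π)) = -0.04910640

-0.049106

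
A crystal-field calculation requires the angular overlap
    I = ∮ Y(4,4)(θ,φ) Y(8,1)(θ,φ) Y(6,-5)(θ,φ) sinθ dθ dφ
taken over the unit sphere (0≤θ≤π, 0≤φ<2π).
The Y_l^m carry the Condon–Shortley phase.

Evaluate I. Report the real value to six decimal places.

m-sum 0 ✓  L=18 even ✓  4≤6≤12 ✓
Π(2lᵢ+1) = 9×17×13 = 1989
triangle coeff Δ(4,8,6) = 1/23279256
Σ_t [2,4]: t=2:+1/1658880 t=3:−1/518400 t=4:+1/1658880 = -1/1382400
(3j)²=504/46189 [(4 8 6; 0 0 0)], sign=-1
Σ_t [0,0]: t=0:+1/522547200 = 1/522547200
(3j)²=35/75582 [(4 8 6; 4 1 -5)], sign=-1
⇒ 4πI² = 8820/877591
I = (+1)√(8820/877591/(4π)) = 0.02828025

0.028280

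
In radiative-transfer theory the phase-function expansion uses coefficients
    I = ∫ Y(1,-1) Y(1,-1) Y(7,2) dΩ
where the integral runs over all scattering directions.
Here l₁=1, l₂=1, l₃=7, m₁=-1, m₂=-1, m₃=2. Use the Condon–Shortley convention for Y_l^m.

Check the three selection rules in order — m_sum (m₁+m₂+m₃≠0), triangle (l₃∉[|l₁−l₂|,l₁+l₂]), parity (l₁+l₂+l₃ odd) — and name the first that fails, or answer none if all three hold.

azimuthal sum: -1 − 1 + 2 = 0  ✓
0 ≤ 7 ≤ 2 (triangle on l)  ✗
L = 1 + 1 + 7 = 9 (odd)

triangle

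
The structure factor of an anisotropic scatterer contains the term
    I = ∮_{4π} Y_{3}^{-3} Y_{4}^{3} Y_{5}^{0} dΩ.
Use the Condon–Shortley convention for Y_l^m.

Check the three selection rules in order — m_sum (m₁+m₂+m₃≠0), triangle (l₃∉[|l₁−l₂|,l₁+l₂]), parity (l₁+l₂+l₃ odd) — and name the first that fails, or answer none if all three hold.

none

azimuthal sum: -3 + 3 + 0 = 0  ✓
1 ≤ 5 ≤ 7 (triangle on l)  ✓
L = 3 + 4 + 5 = 12 (even)  ✓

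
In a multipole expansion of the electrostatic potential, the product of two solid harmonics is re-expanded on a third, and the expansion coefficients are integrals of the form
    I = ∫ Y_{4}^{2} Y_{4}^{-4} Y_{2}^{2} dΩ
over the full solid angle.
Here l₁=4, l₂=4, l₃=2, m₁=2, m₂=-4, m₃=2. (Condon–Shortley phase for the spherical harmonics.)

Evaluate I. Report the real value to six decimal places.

m-sum 0 ✓  L=10 even ✓  0≤2≤8 ✓
Π(2lᵢ+1) = 9×9×5 = 405
triangle coeff Δ(4,4,2) = 1/13860
Σ_t [2,4]: t=2:+1/192 t=3:−1/36 t=4:+1/192 = -5/288
(3j)²=20/693 [(4 4 2; 0 0 0)], sign=-1
Σ_t [0,0]: t=0:+1/2880 = 1/2880
(3j)²=2/165 [(4 4 2; 2 -4 2)], sign=+1
⇒ 4πI² = 120/847
I = (-1)√(120/847/(4π)) = -0.10618031

-0.106180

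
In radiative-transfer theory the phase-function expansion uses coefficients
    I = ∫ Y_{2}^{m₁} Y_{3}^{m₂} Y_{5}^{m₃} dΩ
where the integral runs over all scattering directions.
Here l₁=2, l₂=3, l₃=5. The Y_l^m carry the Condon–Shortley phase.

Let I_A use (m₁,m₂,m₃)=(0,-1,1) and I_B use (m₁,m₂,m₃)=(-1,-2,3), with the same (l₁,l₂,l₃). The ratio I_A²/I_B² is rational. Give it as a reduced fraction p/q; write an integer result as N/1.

45/56

Shared (l₁,l₂,l₃)=(2,3,5): N and (l;000)² cancel in I_A²/I_B².
A: Δ = 0!·4!·6!/11! = 1/2310; Racah Σ t=0..0: t=0:+1/192 = 1/192; ⇒ 3j(2 3 5; 0 -1 1)² = 3/77, sgn +1
B: Δ = 0!·4!·6!/11! = 1/2310; Racah Σ t=0..0: t=0:+1/720 = 1/720; ⇒ 3j(2 3 5; -1 -2 3)² = 8/165, sgn +1
I_A²/I_B² = (3/77)/(8/165) = 45/56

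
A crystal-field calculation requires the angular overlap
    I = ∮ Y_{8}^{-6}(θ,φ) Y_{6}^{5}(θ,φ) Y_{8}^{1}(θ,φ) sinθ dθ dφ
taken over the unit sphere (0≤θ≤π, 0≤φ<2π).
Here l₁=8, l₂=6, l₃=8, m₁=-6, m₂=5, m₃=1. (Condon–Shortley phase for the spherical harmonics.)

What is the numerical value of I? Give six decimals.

Checks pass: Σm=0; 22 even; l₃=8∈[2,14].
(2·8+1)(2·6+1)(2·8+1) = 3757
Δ: 6! 10! 6! / 23! → 1/13742520792
sum: t=0:+1/41803776000 t=1:−1/435456000 t=2:+1/39813120 t=3:−1/18662400 t=4:+1/39813120 t=5:−1/435456000 t=6:+1/41803776000 = -11/1393459200
3j²(8 6 8; 0 0 0) = Δ·Π!·Σ² = 600/96577  (sign -1)
sum: t=5:−1/31352832000 t=6:+1/6967296000 = 1/8957952000
3j²(8 6 8; -6 5 1) = Δ·Π!·Σ² = 343/29716  (sign -1)
combine: 4πI² = 3757·600/96577·343/29716 = 51450/190969
take √, sign +1: I = 0.14642200

0.146422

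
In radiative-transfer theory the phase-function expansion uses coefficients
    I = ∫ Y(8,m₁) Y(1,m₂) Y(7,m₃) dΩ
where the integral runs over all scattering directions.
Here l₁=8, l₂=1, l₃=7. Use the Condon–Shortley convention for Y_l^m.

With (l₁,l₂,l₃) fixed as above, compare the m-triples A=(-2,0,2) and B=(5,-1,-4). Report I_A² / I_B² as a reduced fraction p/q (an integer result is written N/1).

l's match ⇒ only the (l;m) 3-j factors differ between A and B.
A: triangle coeff Δ(8,1,7) = 1/2040; Σ_t [1,1]: t=1:−1/43545600 = -1/43545600; (3j)²=1/34 [(8 1 7; -2 0 2)], sign=+1
B: triangle coeff Δ(8,1,7) = 1/2040; Σ_t [0,0]: t=0:+1/479001600 = 1/479001600; (3j)²=13/340 [(8 1 7; 5 -1 -4)], sign=-1
I_A²/I_B² = (1/34)/(13/340) = 10/13

10/13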